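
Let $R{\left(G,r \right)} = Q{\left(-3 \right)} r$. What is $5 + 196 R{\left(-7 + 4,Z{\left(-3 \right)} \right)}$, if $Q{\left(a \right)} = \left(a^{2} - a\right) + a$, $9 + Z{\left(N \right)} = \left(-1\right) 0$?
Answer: $-15871$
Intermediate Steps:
$Z{\left(N \right)} = -9$ ($Z{\left(N \right)} = -9 - 0 = -9 + 0 = -9$)
$Q{\left(a \right)} = a^{2}$
$R{\left(G,r \right)} = 9 r$ ($R{\left(G,r \right)} = \left(-3\right)^{2} r = 9 r$)
$5 + 196 R{\left(-7 + 4,Z{\left(-3 \right)} \right)} = 5 + 196 \cdot 9 \left(-9\right) = 5 + 196 \left(-81\right) = 5 - 15876 = -15871$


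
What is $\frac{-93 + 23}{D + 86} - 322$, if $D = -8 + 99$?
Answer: $- \frac{57064}{177} \approx -322.4$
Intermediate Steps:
$D = 91$
$\frac{-93 + 23}{D + 86} - 322 = \frac{-93 + 23}{91 + 86} - 322 = - \frac{70}{177} - 322 = - \frac{57064}{177}$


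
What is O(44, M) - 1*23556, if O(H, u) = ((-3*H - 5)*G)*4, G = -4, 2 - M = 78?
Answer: -21364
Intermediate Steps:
M = -76 (M = 2 - 1*78 = 2 - 78 = -76)
O(H, u) = 80 + 48*H (O(H, u) = ((-3*H - 5)*(-4))*4 = ((-5 - 3*H)*(-4))*4 = (20 + 12*H)*4 = 80 + 48*H)
O(44, M) - 1*23556 = (80 + 48*44) - 1*23556 = (80 + 2112) - 23556 = 2192 - 23556 = -21364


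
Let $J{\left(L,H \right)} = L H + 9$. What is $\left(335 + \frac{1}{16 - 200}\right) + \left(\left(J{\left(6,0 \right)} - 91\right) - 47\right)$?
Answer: $\frac{37903}{184} \approx 205.99$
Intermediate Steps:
$J{\left(L,H \right)} = 9 + H L$ ($J{\left(L,H \right)} = H L + 9 = 9 + H L$)
$\left(335 + \frac{1}{16 - 200}\right) + \left(\left(J{\left(6,0 \right)} - 91\right) - 47\right) = \left(335 + \frac{1}{16 - 200}\right) + \left(\left(\left(9 + 0 \cdot 6\right) - 91\right) - 47\right) = \left(335 + \frac{1}{-184}\right) + \left(\left(\left(9 + 0\right) - 91\right) - 47\right) = \left(335 - \frac{1}{184}\right) + \left(\left(9 - 91\right) - 47\right) = \frac{61639}{184} - 129 = \frac{37903}{184}$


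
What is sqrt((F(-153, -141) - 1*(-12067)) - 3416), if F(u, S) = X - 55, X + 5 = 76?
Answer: 9*sqrt(107) ≈ 93.097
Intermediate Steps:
X = 71 (X = -5 + 76 = 71)
F(u, S) = 16 (F(u, S) = 71 - 55 = 16)
sqrt((F(-153, -141) - 1*(-12067)) - 3416) = sqrt((16 - 1*(-12067)) - 3416) = sqrt((16 + 12067) - 3416) = sqrt(12083 - 3416) = sqrt(8667) = 9*sqrt(107)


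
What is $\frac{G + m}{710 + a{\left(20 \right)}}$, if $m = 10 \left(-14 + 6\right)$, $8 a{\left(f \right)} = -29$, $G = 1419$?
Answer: $\frac{10712}{5651} \approx 1.8956$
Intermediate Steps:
$a{\left(f \right)} = - \frac{29}{8}$ ($a{\left(f \right)} = \frac{1}{8} \left(-29\right) = - \frac{29}{8}$)
$m = -80$ ($m = 10 \left(-8\right) = -80$)
$\frac{G + m}{710 + a{\left(20 \right)}} = \frac{1419 - 80}{710 - \frac{29}{8}} = \frac{1339}{\frac{5651}{8}} = 1339 \cdot \frac{8}{5651} = \frac{10712}{5651}$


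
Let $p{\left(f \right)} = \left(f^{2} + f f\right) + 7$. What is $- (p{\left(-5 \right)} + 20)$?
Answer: $-77$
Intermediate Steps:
$p{\left(f \right)} = 7 + 2 f^{2}$ ($p{\left(f \right)} = \left(f^{2} + f^{2}\right) + 7 = 2 f^{2} + 7 = 7 + 2 f^{2}$)
$- (p{\left(-5 \right)} + 20) = - (\left(7 + 2 \left(-5\right)^{2}\right) + 20) = - (\left(7 + 2 \cdot 25\right) + 20) = - (\left(7 + 50\right) + 20) = - (57 + 20) = \left(-1\right) 77 = -77$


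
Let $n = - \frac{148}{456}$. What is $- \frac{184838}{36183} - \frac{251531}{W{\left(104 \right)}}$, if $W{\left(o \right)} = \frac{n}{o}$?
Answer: $\frac{107903182188082}{1338771} \approx 8.0599 \cdot 10^{7}$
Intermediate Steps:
$n = - \frac{37}{114}$ ($n = \left(-148\right) \frac{1}{456} = - \frac{37}{114} \approx -0.32456$)
$W{\left(o \right)} = - \frac{37}{114 o}$
$- \frac{184838}{36183} - \frac{251531}{W{\left(104 \right)}} = - \frac{184838}{36183} - \frac{251531}{\left(- \frac{37}{114}\right) \frac{1}{104}} = \left(-184838\right) \frac{1}{36183} - \frac{251531}{\left(- \frac{37}{114}\right) \frac{1}{104}} = - \frac{184838}{36183} - \frac{251531}{- \frac{37}{11856}} = - \frac{184838}{36183} - - \frac{2982151536}{37} = - \frac{184838}{36183} + \frac{2982151536}{37} = \frac{107903182188082}{1338771}$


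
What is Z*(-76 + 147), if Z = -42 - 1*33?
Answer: -5325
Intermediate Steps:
Z = -75 (Z = -42 - 33 = -75)
Z*(-76 + 147) = -75*(-76 + 147) = -75*71 = -5325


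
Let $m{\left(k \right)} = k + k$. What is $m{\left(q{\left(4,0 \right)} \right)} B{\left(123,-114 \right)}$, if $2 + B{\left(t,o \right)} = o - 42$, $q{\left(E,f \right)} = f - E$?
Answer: $1264$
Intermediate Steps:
$B{\left(t,o \right)} = -44 + o$ ($B{\left(t,o \right)} = -2 + \left(o - 42\right) = -2 + \left(-42 + o\right) = -44 + o$)
$m{\left(k \right)} = 2 k$
$m{\left(q{\left(4,0 \right)} \right)} B{\left(123,-114 \right)} = 2 \left(0 - 4\right) \left(-44 - 114\right) = 2 \left(0 - 4\right) \left(-158\right) = 2 \left(-4\right) \left(-158\right) = \left(-8\right) \left(-158\right) = 1264$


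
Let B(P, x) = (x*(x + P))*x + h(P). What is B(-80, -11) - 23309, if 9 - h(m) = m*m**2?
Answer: 477689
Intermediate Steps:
h(m) = 9 - m**3 (h(m) = 9 - m*m**2 = 9 - m**3)
B(P, x) = 9 - P**3 + x**2*(P + x) (B(P, x) = (x*(x + P))*x + (9 - P**3) = (x*(P + x))*x + (9 - P**3) = x**2*(P + x) + (9 - P**3) = 9 - P**3 + x**2*(P + x))
B(-80, -11) - 23309 = (9 + (-11)**3 - 1*(-80)**3 - 80*(-11)**2) - 23309 = (9 - 1331 - 1*(-512000) - 80*121) - 23309 = (9 - 1331 + 512000 - 9680) - 23309 = 500998 - 23309 = 477689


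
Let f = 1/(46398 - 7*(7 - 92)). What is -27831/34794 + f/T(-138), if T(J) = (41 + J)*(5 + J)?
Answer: -5624243329363/7031365125414 ≈ -0.79988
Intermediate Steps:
T(J) = (5 + J)*(41 + J)
f = 1/46993 (f = 1/(46398 - 7*(-85)) = 1/(46398 + 595) = 1/46993 ≈ 2.1280e-5)
-27831/34794 + f/T(-138) = -27831/34794 + 1/(46993*(205 + (-138)² + 46*(-138))) = -27831*1/34794 + 1/(46993*(205 + 19044 - 6348)) = -9277/11598 + (1/46993)/12901 = -9277/11598 + (1/46993)*(1/12901) = -9277/11598 + 1/606256693 = -5624243329363/7031365125414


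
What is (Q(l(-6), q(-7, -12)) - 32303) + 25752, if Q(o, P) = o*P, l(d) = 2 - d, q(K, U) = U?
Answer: -6647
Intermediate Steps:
Q(o, P) = P*o
(Q(l(-6), q(-7, -12)) - 32303) + 25752 = (-12*(2 - 1*(-6)) - 32303) + 25752 = (-12*(2 + 6) - 32303) + 25752 = (-12*8 - 32303) + 25752 = (-96 - 32303) + 25752 = -32399 + 25752 = -6647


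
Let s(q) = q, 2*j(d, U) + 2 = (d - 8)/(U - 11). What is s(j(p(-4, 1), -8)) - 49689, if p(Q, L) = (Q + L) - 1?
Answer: -944104/19 ≈ -49690.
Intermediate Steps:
p(Q, L) = -1 + L + Q (p(Q, L) = (L + Q) - 1 = -1 + L + Q)
j(d, U) = -1 + (-8 + d)/(2*(-11 + U)) (j(d, U) = -1 + ((d - 8)/(U - 11))/2 = -1 + ((-8 + d)/(-11 + U))/2 = -1 + (-8 + d)/(2*(-11 + U)))
s(j(p(-4, 1), -8)) - 49689 = (7 + (-1 + 1 - 4)/2 - 1*(-8))/(-11 - 8) - 49689 = (7 + (1/2)*(-4) + 8)/(-19) - 49689 = -(7 - 2 + 8)/19 - 49689 = -1/19*13 - 49689 = -13/19 - 49689 = -944104/19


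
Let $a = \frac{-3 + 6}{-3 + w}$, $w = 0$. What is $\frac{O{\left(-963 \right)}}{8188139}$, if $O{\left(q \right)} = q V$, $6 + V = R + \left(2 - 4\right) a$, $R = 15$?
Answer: $- \frac{10593}{8188139} \approx -0.0012937$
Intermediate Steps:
$a = -1$ ($a = \frac{-3 + 6}{-3 + 0} = \frac{3}{-3} = 3 \left(- \frac{1}{3}\right) = -1$)
$V = 11$ ($V = -6 + \left(15 + \left(2 - 4\right) \left(-1\right)\right) = -6 + \left(15 - -2\right) = -6 + \left(15 + 2\right) = -6 + 17 = 11$)
$O{\left(q \right)} = 11 q$ ($O{\left(q \right)} = q 11 = 11 q$)
$\frac{O{\left(-963 \right)}}{8188139} = \frac{11 \left(-963\right)}{8188139} = \left(-10593\right) \frac{1}{8188139} = - \frac{10593}{8188139}$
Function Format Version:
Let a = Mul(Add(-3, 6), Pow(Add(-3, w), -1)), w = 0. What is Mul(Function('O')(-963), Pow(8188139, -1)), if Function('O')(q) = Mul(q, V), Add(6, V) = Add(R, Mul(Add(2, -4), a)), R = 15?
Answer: Rational(-10593, 8188139) ≈ -0.0012937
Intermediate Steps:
a = -1 (a = Mul(Add(-3, 6), Pow(Add(-3, 0), -1)) = Mul(3, Pow(-3, -1)) = Mul(3, Rational(-1, 3)) = -1)
V = 11 (V = Add(-6, Add(15, Mul(Add(2, -4), -1))) = Add(-6, Add(15, Mul(-2, -1))) = Add(-6, Add(15, 2)) = Add(-6, 17) = 11)
Function('O')(q) = Mul(11, q) (Function('O')(q) = Mul(q, 11) = Mul(11, q))
Mul(Function('O')(-963), Pow(8188139, -1)) = Mul(Mul(11, -963), Pow(8188139, -1)) = Mul(-10593, Rational(1, 8188139)) = Rational(-10593, 8188139)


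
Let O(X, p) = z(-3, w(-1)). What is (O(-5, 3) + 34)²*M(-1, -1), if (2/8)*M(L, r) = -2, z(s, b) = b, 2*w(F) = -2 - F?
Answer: -8978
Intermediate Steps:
w(F) = -1 - F/2 (w(F) = (-2 - F)/2 = -1 - F/2)
M(L, r) = -8 (M(L, r) = 4*(-2) = -8)
O(X, p) = -½ (O(X, p) = -1 - ½*(-1) = -1 + ½ = -½)
(O(-5, 3) + 34)²*M(-1, -1) = (-½ + 34)²*(-8) = (67/2)²*(-8) = (4489/4)*(-8) = -8978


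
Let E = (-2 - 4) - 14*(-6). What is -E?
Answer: -78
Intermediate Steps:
E = 78 (E = -6 + 84 = 78)
-E = -1*78 = -78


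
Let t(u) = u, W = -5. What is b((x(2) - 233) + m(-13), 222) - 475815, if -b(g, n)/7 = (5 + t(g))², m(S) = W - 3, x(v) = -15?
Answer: -916822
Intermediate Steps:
m(S) = -8 (m(S) = -5 - 3 = -8)
b(g, n) = -7*(5 + g)²
b((x(2) - 233) + m(-13), 222) - 475815 = -7*(5 + ((-15 - 233) - 8))² - 475815 = -7*(5 + (-248 - 8))² - 475815 = -7*(5 - 256)² - 475815 = -7*(-251)² - 475815 = -7*63001 - 475815 = -441007 - 475815 = -916822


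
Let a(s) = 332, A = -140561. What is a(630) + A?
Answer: -140229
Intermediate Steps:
a(630) + A = 332 - 140561 = -140229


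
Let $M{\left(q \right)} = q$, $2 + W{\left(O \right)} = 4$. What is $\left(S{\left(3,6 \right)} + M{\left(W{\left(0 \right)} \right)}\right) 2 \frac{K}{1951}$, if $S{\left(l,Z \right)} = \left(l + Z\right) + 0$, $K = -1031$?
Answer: $- \frac{22682}{1951} \approx -11.626$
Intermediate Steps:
$W{\left(O \right)} = 2$ ($W{\left(O \right)} = -2 + 4 = 2$)
$S{\left(l,Z \right)} = Z + l$ ($S{\left(l,Z \right)} = \left(Z + l\right) + 0 = Z + l$)
$\left(S{\left(3,6 \right)} + M{\left(W{\left(0 \right)} \right)}\right) 2 \frac{K}{1951} = \left(\left(6 + 3\right) + 2\right) 2 \left(- \frac{1031}{1951}\right) = \left(9 + 2\right) 2 \left(\left(-1031\right) \frac{1}{1951}\right) = 11 \cdot 2 \left(- \frac{1031}{1951}\right) = 22 \left(- \frac{1031}{1951}\right) = - \frac{22682}{1951}$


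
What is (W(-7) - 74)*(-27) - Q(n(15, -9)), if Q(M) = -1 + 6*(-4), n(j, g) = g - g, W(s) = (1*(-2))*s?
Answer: 1645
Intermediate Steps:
W(s) = -2*s
n(j, g) = 0
Q(M) = -25 (Q(M) = -1 - 24 = -25)
(W(-7) - 74)*(-27) - Q(n(15, -9)) = (-2*(-7) - 74)*(-27) - 1*(-25) = (14 - 74)*(-27) + 25 = -60*(-27) + 25 = 1620 + 25 = 1645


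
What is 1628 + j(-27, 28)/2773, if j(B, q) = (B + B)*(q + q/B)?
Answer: 4512988/2773 ≈ 1627.5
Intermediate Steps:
j(B, q) = 2*B*(q + q/B) (j(B, q) = (2*B)*(q + q/B) = 2*B*(q + q/B))
1628 + j(-27, 28)/2773 = 1628 + (2*28*(1 - 27))/2773 = 1628 + (2*28*(-26))*(1/2773) = 1628 - 1456*1/2773 = 1628 - 1456/2773 = 4512988/2773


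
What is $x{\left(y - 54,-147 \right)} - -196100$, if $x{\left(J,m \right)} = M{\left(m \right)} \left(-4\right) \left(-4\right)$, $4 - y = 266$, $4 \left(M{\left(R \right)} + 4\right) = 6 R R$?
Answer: $714652$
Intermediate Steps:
$M{\left(R \right)} = -4 + \frac{3 R^{2}}{2}$ ($M{\left(R \right)} = -4 + \frac{6 R R}{4} = -4 + \frac{6 R^{2}}{4} = -4 + \frac{3 R^{2}}{2}$)
$y = -262$ ($y = 4 - 266 = -262$)
$x{\left(J,m \right)} = -64 + 24 m^{2}$ ($x{\left(J,m \right)} = \left(-4 + \frac{3 m^{2}}{2}\right) \left(-4\right) \left(-4\right) = \left(16 - 6 m^{2}\right) \left(-4\right) = -64 + 24 m^{2}$)
$x{\left(y - 54,-147 \right)} - -196100 = \left(-64 + 24 \left(-147\right)^{2}\right) - -196100 = \left(-64 + 24 \cdot 21609\right) + 196100 = \left(-64 + 518616\right) + 196100 = 518552 + 196100 = 714652$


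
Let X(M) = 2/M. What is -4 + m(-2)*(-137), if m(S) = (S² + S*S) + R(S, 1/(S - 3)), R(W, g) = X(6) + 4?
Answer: -5081/3 ≈ -1693.7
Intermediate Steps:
R(W, g) = 13/3 (R(W, g) = 2/6 + 4 = 2*(⅙) + 4 = ⅓ + 4 = 13/3)
m(S) = 13/3 + 2*S² (m(S) = (S² + S*S) + 13/3 = (S² + S²) + 13/3 = 2*S² + 13/3 = 13/3 + 2*S²)
-4 + m(-2)*(-137) = -4 + (13/3 + 2*(-2)²)*(-137) = -4 + (13/3 + 2*4)*(-137) = -4 + (13/3 + 8)*(-137) = -4 + (37/3)*(-137) = -4 - 5069/3 = -5081/3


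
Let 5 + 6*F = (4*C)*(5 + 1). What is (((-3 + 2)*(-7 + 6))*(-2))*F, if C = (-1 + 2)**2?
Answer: -19/3 ≈ -6.3333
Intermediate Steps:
C = 1 (C = 1**2 = 1)
F = 19/6 (F = -5/6 + ((4*1)*(5 + 1))/6 = -5/6 + (4*6)/6 = -5/6 + (1/6)*24 = -5/6 + 4 = 19/6 ≈ 3.1667)
(((-3 + 2)*(-7 + 6))*(-2))*F = (((-3 + 2)*(-7 + 6))*(-2))*(19/6) = (-1*(-1)*(-2))*(19/6) = (1*(-2))*(19/6) = -2*19/6 = -19/3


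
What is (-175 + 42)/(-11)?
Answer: 133/11 ≈ 12.091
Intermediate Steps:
(-175 + 42)/(-11) = -1/11*(-133) = 133/11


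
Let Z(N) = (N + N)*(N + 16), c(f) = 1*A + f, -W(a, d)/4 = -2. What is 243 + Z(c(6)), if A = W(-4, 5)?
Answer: 1083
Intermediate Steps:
W(a, d) = 8 (W(a, d) = -4*(-2) = 8)
A = 8
c(f) = 8 + f (c(f) = 1*8 + f = 8 + f)
Z(N) = 2*N*(16 + N) (Z(N) = (2*N)*(16 + N) = 2*N*(16 + N))
243 + Z(c(6)) = 243 + 2*(8 + 6)*(16 + (8 + 6)) = 243 + 2*14*(16 + 14) = 243 + 2*14*30 = 243 + 840 = 1083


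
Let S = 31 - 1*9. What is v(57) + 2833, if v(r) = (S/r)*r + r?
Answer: 2912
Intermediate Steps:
S = 22 (S = 31 - 9 = 22)
v(r) = 22 + r (v(r) = (22/r)*r + r = 22 + r)
v(57) + 2833 = (22 + 57) + 2833 = 79 + 2833 = 2912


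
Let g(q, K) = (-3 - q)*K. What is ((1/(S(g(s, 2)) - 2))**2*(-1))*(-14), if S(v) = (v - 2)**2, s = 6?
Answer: 7/79202 ≈ 8.8382e-5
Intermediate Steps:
g(q, K) = K*(-3 - q)
S(v) = (-2 + v)**2
((1/(S(g(s, 2)) - 2))**2*(-1))*(-14) = ((1/((-2 - 1*2*(3 + 6))**2 - 2))**2*(-1))*(-14) = ((1/((-2 - 1*2*9)**2 - 2))**2*(-1))*(-14) = ((1/((-2 - 18)**2 - 2))**2*(-1))*(-14) = ((1/((-20)**2 - 2))**2*(-1))*(-14) = ((1/(400 - 2))**2*(-1))*(-14) = ((1/398)**2*(-1))*(-14) = ((1/158404)*(-1))*(-14) = -1/158404*(-14) = 7/79202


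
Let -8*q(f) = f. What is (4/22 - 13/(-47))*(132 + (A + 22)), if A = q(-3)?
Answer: 292695/4136 ≈ 70.768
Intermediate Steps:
q(f) = -f/8
A = 3/8 (A = -⅛*(-3) = 3/8 ≈ 0.37500)
(4/22 - 13/(-47))*(132 + (A + 22)) = (4/22 - 13/(-47))*(132 + (3/8 + 22)) = (4*(1/22) - 13*(-1/47))*(132 + 179/8) = (2/11 + 13/47)*(1235/8) = (237/517)*(1235/8) = 292695/4136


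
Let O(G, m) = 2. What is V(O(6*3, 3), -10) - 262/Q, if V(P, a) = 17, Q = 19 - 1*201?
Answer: 1678/91 ≈ 18.440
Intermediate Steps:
Q = -182 (Q = 19 - 201 = -182)
V(O(6*3, 3), -10) - 262/Q = 17 - 262/(-182) = 17 - 262*(-1/182) = 17 + 131/91 = 1678/91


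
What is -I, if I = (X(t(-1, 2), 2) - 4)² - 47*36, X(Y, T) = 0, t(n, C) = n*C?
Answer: 1676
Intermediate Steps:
t(n, C) = C*n
I = -1676 (I = (0 - 4)² - 47*36 = (-4)² - 1692 = 16 - 1692 = -1676)
-I = -1*(-1676) = 1676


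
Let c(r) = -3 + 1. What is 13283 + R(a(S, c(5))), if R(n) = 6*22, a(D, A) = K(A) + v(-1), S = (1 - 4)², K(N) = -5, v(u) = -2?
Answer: 13415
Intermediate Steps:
S = 9 (S = (-3)² = 9)
c(r) = -2
a(D, A) = -7 (a(D, A) = -5 - 2 = -7)
R(n) = 132
13283 + R(a(S, c(5))) = 13283 + 132 = 13415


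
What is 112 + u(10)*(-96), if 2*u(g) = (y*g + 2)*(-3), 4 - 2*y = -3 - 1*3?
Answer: 7600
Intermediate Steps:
y = 5 (y = 2 - (-3 - 1*3)/2 = 2 - (-3 - 3)/2 = 2 - ½*(-6) = 2 + 3 = 5)
u(g) = -3 - 15*g/2 (u(g) = ((5*g + 2)*(-3))/2 = ((2 + 5*g)*(-3))/2 = (-6 - 15*g)/2 = -3 - 15*g/2)
112 + u(10)*(-96) = 112 + (-3 - 15/2*10)*(-96) = 112 + (-3 - 75)*(-96) = 112 - 78*(-96) = 112 + 7488 = 7600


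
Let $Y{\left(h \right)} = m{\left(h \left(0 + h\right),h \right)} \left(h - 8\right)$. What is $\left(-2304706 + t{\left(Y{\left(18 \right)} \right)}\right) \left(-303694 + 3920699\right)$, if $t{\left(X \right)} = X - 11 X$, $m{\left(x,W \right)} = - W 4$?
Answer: $-8310090689530$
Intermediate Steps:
$m{\left(x,W \right)} = - 4 W$
$Y{\left(h \right)} = - 4 h \left(-8 + h\right)$ ($Y{\left(h \right)} = - 4 h \left(h - 8\right) = - 4 h \left(-8 + h\right)$)
$t{\left(X \right)} = - 10 X$
$\left(-2304706 + t{\left(Y{\left(18 \right)} \right)}\right) \left(-303694 + 3920699\right) = \left(-2304706 - 10 \cdot 4 \cdot 18 \left(8 - 18\right)\right) \left(-303694 + 3920699\right) = \left(-2304706 - 10 \cdot 4 \cdot 18 \left(8 - 18\right)\right) 3617005 = \left(-2304706 - 10 \cdot 4 \cdot 18 \left(-10\right)\right) 3617005 = \left(-2304706 - -7200\right) 3617005 = \left(-2304706 + 7200\right) 3617005 = \left(-2297506\right) 3617005 = -8310090689530$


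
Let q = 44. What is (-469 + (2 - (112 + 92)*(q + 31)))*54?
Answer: -851418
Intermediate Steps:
(-469 + (2 - (112 + 92)*(q + 31)))*54 = (-469 + (2 - (112 + 92)*(44 + 31)))*54 = (-469 + (2 - 204*75))*54 = (-469 + (2 - 1*15300))*54 = (-469 + (2 - 15300))*54 = (-469 - 15298)*54 = -15767*54 = -851418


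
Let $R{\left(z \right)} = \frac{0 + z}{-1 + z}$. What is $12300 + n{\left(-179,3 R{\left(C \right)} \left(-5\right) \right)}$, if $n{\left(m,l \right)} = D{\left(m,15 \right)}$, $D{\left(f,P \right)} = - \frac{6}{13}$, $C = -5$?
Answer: $\frac{159894}{13} \approx 12300.0$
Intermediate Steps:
$D{\left(f,P \right)} = - \frac{6}{13}$ ($D{\left(f,P \right)} = \left(-6\right) \frac{1}{13} = - \frac{6}{13}$)
$R{\left(z \right)} = \frac{z}{-1 + z}$
$n{\left(m,l \right)} = - \frac{6}{13}$
$12300 + n{\left(-179,3 R{\left(C \right)} \left(-5\right) \right)} = 12300 - \frac{6}{13} = \frac{159894}{13}$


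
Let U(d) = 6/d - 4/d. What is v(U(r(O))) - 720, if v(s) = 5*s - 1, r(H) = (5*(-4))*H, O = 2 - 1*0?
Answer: -2885/4 ≈ -721.25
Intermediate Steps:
O = 2 (O = 2 + 0 = 2)
r(H) = -20*H
U(d) = 2/d
v(s) = -1 + 5*s
v(U(r(O))) - 720 = (-1 + 5*(2/((-20*2)))) - 720 = (-1 + 5*(2/(-40))) - 720 = (-1 + 5*(2*(-1/40))) - 720 = (-1 + 5*(-1/20)) - 720 = (-1 - 1/4) - 720 = -5/4 - 720 = -2885/4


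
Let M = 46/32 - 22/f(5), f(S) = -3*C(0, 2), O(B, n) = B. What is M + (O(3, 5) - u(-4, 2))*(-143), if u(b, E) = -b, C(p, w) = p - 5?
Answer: 34313/240 ≈ 142.97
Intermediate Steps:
C(p, w) = -5 + p
f(S) = 15 (f(S) = -3*(-5 + 0) = -3*(-5) = 15)
M = -7/240 (M = 46/32 - 22/15 = 46*(1/32) - 22*1/15 = 23/16 - 22/15 = -7/240 ≈ -0.029167)
M + (O(3, 5) - u(-4, 2))*(-143) = -7/240 + (3 - (-1)*(-4))*(-143) = -7/240 + (3 - 1*4)*(-143) = -7/240 + (3 - 4)*(-143) = -7/240 - 1*(-143) = -7/240 + 143 = 34313/240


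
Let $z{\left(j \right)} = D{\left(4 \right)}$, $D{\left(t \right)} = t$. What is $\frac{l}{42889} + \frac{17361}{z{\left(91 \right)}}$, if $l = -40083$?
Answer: $\frac{744435597}{171556} \approx 4339.3$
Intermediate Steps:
$z{\left(j \right)} = 4$
$\frac{l}{42889} + \frac{17361}{z{\left(91 \right)}} = - \frac{40083}{42889} + \frac{17361}{4} = \frac{744435597}{171556}$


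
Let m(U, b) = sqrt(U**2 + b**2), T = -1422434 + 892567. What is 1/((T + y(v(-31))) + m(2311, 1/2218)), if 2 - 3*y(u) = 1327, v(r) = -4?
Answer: -23479795917672/12451302802459850179 - 19962*sqrt(26273805136805)/12451302802459850179 ≈ -1.8939e-6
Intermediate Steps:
T = -529867
y(u) = -1325/3 (y(u) = 2/3 - 1/3*1327 = 2/3 - 1327/3 = -1325/3)
1/((T + y(v(-31))) + m(2311, 1/2218)) = 1/((-529867 - 1325/3) + sqrt(2311**2 + (1/2218)**2)) = 1/(-1590926/3 + sqrt(5340721 + (1/2218)**2)) = 1/(-1590926/3 + sqrt(5340721 + 1/4919524)) = 1/(-1590926/3 + sqrt(26273805136805/4919524)) = 1/(-1590926/3 + sqrt(26273805136805)/2218)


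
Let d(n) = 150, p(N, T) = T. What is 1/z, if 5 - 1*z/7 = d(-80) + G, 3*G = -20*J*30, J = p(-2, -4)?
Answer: -1/6615 ≈ -0.00015117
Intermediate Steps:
J = -4
G = 800 (G = (-20*(-4)*30)/3 = (80*30)/3 = (⅓)*2400 = 800)
z = -6615 (z = 35 - 7*(150 + 800) = 35 - 7*950 = 35 - 6650 = -6615)
1/z = 1/(-6615) = -1/6615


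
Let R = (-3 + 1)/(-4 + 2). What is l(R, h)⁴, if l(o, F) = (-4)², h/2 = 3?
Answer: 65536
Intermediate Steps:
h = 6 (h = 2*3 = 6)
R = 1 (R = -2/(-2) = -2*(-½) = 1)
l(o, F) = 16
l(R, h)⁴ = 16⁴ = 65536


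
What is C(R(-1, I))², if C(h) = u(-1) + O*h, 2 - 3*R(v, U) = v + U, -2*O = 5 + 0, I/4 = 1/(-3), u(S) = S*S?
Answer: 2209/324 ≈ 6.8179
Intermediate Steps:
u(S) = S²
I = -4/3 (I = 4/(-3) = 4*(-⅓) = -4/3 ≈ -1.3333)
O = -5/2 (O = -(5 + 0)/2 = -½*5 = -5/2 ≈ -2.5000)
R(v, U) = ⅔ - U/3 - v/3 (R(v, U) = ⅔ - (v + U)/3 = ⅔ - (U + v)/3 = ⅔ + (-U/3 - v/3) = ⅔ - U/3 - v/3)
C(h) = 1 - 5*h/2 (C(h) = (-1)² - 5*h/2 = 1 - 5*h/2)
C(R(-1, I))² = (1 - 5*(⅔ - ⅓*(-4/3) - ⅓*(-1))/2)² = (1 - 5*(⅔ + 4/9 + ⅓)/2)² = (1 - 5/2*13/9)² = (1 - 65/18)² = (-47/18)² = 2209/324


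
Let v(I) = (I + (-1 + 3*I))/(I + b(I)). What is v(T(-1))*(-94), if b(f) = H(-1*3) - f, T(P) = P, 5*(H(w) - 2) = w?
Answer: 2350/7 ≈ 335.71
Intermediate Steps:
H(w) = 2 + w/5
b(f) = 7/5 - f (b(f) = (2 + (-1*3)/5) - f = (2 + (1/5)*(-3)) - f = (2 - 3/5) - f = 7/5 - f)
v(I) = -5/7 + 20*I/7 (v(I) = (I + (-1 + 3*I))/(I + (7/5 - I)) = (-1 + 4*I)/(7/5) = (-1 + 4*I)*(5/7) = -5/7 + 20*I/7)
v(T(-1))*(-94) = (-5/7 + (20/7)*(-1))*(-94) = (-5/7 - 20/7)*(-94) = -25/7*(-94) = 2350/7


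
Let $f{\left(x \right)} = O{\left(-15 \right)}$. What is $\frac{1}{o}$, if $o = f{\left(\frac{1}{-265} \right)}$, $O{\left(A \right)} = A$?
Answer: $- \frac{1}{15} \approx -0.066667$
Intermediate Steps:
$f{\left(x \right)} = -15$
$o = -15$
$\frac{1}{o} = \frac{1}{-15} = - \frac{1}{15}$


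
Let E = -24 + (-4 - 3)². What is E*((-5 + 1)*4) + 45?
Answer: -355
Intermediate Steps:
E = 25 (E = -24 + (-7)² = -24 + 49 = 25)
E*((-5 + 1)*4) + 45 = 25*((-5 + 1)*4) + 45 = 25*(-4*4) + 45 = 25*(-16) + 45 = -400 + 45 = -355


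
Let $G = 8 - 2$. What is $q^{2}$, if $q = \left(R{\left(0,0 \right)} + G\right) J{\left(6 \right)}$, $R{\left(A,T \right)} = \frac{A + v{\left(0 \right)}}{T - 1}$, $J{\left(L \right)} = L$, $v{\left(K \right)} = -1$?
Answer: $1764$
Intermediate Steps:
$R{\left(A,T \right)} = \frac{-1 + A}{-1 + T}$ ($R{\left(A,T \right)} = \frac{A - 1}{T - 1} = \frac{-1 + A}{-1 + T}$)
$G = 6$
$q = 42$ ($q = \left(\frac{-1 + 0}{-1 + 0} + 6\right) 6 = \left(\frac{1}{-1} \left(-1\right) + 6\right) 6 = \left(\left(-1\right) \left(-1\right) + 6\right) 6 = \left(1 + 6\right) 6 = 7 \cdot 6 = 42$)
$q^{2} = 42^{2} = 1764$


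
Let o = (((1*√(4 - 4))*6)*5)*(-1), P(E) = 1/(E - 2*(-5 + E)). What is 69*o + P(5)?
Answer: ⅕ ≈ 0.20000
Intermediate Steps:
P(E) = 1/(10 - E) (P(E) = 1/(E + (10 - 2*E)) = 1/(10 - E))
o = 0 (o = (((1*√0)*6)*5)*(-1) = (((1*0)*6)*5)*(-1) = ((0*6)*5)*(-1) = (0*5)*(-1) = 0*(-1) = 0)
69*o + P(5) = 69*0 - 1/(-10 + 5) = 0 - 1/(-5) = 0 - 1*(-⅕) = 0 + ⅕ = ⅕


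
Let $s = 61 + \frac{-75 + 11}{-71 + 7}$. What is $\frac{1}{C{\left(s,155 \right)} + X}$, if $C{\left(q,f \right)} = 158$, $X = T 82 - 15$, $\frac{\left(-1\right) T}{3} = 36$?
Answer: $- \frac{1}{8713} \approx -0.00011477$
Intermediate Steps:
$T = -108$ ($T = \left(-3\right) 36 = -108$)
$s = 62$ ($s = 61 - \frac{64}{-64} = 61 - -1 = 61 + 1 = 62$)
$X = -8871$ ($X = \left(-108\right) 82 - 15 = -8856 - 15 = -8871$)
$\frac{1}{C{\left(s,155 \right)} + X} = \frac{1}{158 - 8871} = \frac{1}{-8713} = - \frac{1}{8713}$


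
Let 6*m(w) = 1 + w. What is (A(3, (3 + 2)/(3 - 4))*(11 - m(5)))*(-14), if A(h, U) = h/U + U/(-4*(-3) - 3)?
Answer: 1456/9 ≈ 161.78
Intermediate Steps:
A(h, U) = U/9 + h/U (A(h, U) = h/U + U/(12 - 3) = h/U + U/9 = U/9 + h/U)
m(w) = ⅙ + w/6 (m(w) = (1 + w)/6 = ⅙ + w/6)
(A(3, (3 + 2)/(3 - 4))*(11 - m(5)))*(-14) = ((((3 + 2)/(3 - 4))/9 + 3/(((3 + 2)/(3 - 4))))*(11 - (⅙ + (⅙)*5)))*(-14) = (((5/(-1))/9 + 3/((5/(-1))))*(11 - (⅙ + ⅚)))*(-14) = (((5*(-1))/9 + 3/((5*(-1))))*(11 - 1*1))*(-14) = (((⅑)*(-5) + 3/(-5))*(11 - 1))*(-14) = ((-5/9 + 3*(-⅕))*10)*(-14) = ((-5/9 - ⅗)*10)*(-14) = -52/45*10*(-14) = -104/9*(-14) = 1456/9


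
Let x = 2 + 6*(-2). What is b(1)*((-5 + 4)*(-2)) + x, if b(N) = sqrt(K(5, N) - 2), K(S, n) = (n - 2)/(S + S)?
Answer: -10 + I*sqrt(210)/5 ≈ -10.0 + 2.8983*I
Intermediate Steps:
K(S, n) = (-2 + n)/(2*S) (K(S, n) = (-2 + n)/((2*S)) = (-2 + n)*(1/(2*S)) = (-2 + n)/(2*S))
x = -10 (x = 2 - 12 = -10)
b(N) = sqrt(-11/5 + N/10) (b(N) = sqrt((1/2)*(-2 + N)/5 - 2) = sqrt((1/2)*(1/5)*(-2 + N) - 2) = sqrt((-1/5 + N/10) - 2) = sqrt(-11/5 + N/10))
b(1)*((-5 + 4)*(-2)) + x = (sqrt(-220 + 10*1)/10)*((-5 + 4)*(-2)) - 10 = (sqrt(-220 + 10)/10)*(-1*(-2)) - 10 = (sqrt(-210)/10)*2 - 10 = ((I*sqrt(210))/10)*2 - 10 = (I*sqrt(210)/10)*2 - 10 = I*sqrt(210)/5 - 10 = -10 + I*sqrt(210)/5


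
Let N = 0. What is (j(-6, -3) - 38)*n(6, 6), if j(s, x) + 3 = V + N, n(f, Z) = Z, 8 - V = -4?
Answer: -174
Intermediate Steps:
V = 12 (V = 8 - 1*(-4) = 8 + 4 = 12)
j(s, x) = 9 (j(s, x) = -3 + (12 + 0) = -3 + 12 = 9)
(j(-6, -3) - 38)*n(6, 6) = (9 - 38)*6 = -29*6 = -174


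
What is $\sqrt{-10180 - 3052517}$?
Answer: $i \sqrt{3062697} \approx 1750.1 i$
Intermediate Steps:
$\sqrt{-10180 - 3052517} = \sqrt{-3062697} = i \sqrt{3062697}$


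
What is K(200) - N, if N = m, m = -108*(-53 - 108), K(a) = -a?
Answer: -17588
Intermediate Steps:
m = 17388 (m = -108*(-161) = 17388)
N = 17388
K(200) - N = -1*200 - 1*17388 = -200 - 17388 = -17588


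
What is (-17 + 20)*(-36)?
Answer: -108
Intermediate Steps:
(-17 + 20)*(-36) = 3*(-36) = -108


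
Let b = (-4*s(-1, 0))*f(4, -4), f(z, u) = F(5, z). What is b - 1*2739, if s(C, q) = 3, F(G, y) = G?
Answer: -2799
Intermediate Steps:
f(z, u) = 5
b = -60 (b = -4*3*5 = -12*5 = -60)
b - 1*2739 = -60 - 1*2739 = -60 - 2739 = -2799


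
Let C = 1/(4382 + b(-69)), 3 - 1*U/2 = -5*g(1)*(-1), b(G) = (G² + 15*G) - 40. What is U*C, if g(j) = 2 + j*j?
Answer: -6/2017 ≈ -0.0029747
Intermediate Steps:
g(j) = 2 + j²
b(G) = -40 + G² + 15*G
U = -24 (U = 6 - 2*(-5*(2 + 1²))*(-1) = 6 - 2*(-5*(2 + 1))*(-1) = 6 - 2*(-5*3)*(-1) = 6 - (-30)*(-1) = 6 - 2*15 = 6 - 30 = -24)
C = 1/8068 (C = 1/(4382 + (-40 + (-69)² + 15*(-69))) = 1/(4382 + (-40 + 4761 - 1035)) = 1/(4382 + 3686) = 1/8068 ≈ 0.00012395)
U*C = -24*1/8068 = -6/2017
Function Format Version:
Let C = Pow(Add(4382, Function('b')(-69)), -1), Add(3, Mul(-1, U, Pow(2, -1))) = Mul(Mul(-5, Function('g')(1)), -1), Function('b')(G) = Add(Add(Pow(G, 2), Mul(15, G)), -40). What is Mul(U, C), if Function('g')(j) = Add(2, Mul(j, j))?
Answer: Rational(-6, 2017) ≈ -0.0029747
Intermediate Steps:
Function('g')(j) = Add(2, Pow(j, 2))
Function('b')(G) = Add(-40, Pow(G, 2), Mul(15, G))
U = -24 (U = Add(6, Mul(-2, Mul(Mul(-5, Add(2, Pow(1, 2))), -1))) = Add(6, Mul(-2, Mul(Mul(-5, Add(2, 1)), -1))) = Add(6, Mul(-2, Mul(Mul(-5, 3), -1))) = Add(6, Mul(-2, Mul(-15, -1))) = Add(6, Mul(-2, 15)) = Add(6, -30) = -24)
C = Rational(1, 8068) (C = Pow(Add(4382, Add(-40, Pow(-69, 2), Mul(15, -69))), -1) = Pow(Add(4382, Add(-40, 4761, -1035)), -1) = Pow(Add(4382, 3686), -1) = Pow(8068, -1) = Rational(1, 8068) ≈ 0.00012395)
Mul(U, C) = Mul(-24, Rational(1, 8068)) = Rational(-6, 2017)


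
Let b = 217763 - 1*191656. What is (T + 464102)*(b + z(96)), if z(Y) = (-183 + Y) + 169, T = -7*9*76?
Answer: 12028974346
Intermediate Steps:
T = -4788 (T = -63*76 = -4788)
b = 26107 (b = 217763 - 191656 = 26107)
z(Y) = -14 + Y
(T + 464102)*(b + z(96)) = (-4788 + 464102)*(26107 + (-14 + 96)) = 459314*(26107 + 82) = 459314*26189 = 12028974346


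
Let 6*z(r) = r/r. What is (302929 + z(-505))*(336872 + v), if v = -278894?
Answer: 17563227225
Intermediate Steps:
z(r) = ⅙ (z(r) = (r/r)/6 = (⅙)*1 = ⅙)
(302929 + z(-505))*(336872 + v) = (302929 + ⅙)*(336872 - 278894) = (1817575/6)*57978 = 17563227225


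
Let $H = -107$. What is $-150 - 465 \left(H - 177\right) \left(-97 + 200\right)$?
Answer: $13602030$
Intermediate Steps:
$-150 - 465 \left(H - 177\right) \left(-97 + 200\right) = -150 - 465 \left(-107 - 177\right) \left(-97 + 200\right) = -150 - 465 \left(\left(-284\right) 103\right) = -150 - -13602180 = -150 + 13602180 = 13602030$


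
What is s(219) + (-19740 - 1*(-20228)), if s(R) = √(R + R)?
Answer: 488 + √438 ≈ 508.93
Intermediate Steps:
s(R) = √2*√R (s(R) = √(2*R) = √2*√R)
s(219) + (-19740 - 1*(-20228)) = √2*√219 + (-19740 - 1*(-20228)) = √438 + (-19740 + 20228) = √438 + 488 = 488 + √438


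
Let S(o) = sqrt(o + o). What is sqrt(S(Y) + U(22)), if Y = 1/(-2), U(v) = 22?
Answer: sqrt(22 + I) ≈ 4.6916 + 0.1066*I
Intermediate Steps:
Y = -1/2 ≈ -0.50000
S(o) = sqrt(2)*sqrt(o) (S(o) = sqrt(2*o) = sqrt(2)*sqrt(o))
sqrt(S(Y) + U(22)) = sqrt(sqrt(2)*sqrt(-1/2) + 22) = sqrt(sqrt(2)*(I*sqrt(2)/2) + 22) = sqrt(I + 22) = sqrt(22 + I)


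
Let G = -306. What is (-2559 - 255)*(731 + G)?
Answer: -1195950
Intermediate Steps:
(-2559 - 255)*(731 + G) = (-2559 - 255)*(731 - 306) = -2814*425 = -1195950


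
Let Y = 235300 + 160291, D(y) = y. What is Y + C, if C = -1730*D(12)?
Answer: 374831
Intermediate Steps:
Y = 395591
C = -20760 (C = -1730*12 = -20760)
Y + C = 395591 - 20760 = 374831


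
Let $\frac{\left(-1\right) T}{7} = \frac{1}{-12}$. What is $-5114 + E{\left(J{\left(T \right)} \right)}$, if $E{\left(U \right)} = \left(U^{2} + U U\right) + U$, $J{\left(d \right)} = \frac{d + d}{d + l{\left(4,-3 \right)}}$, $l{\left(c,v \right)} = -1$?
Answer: $- \frac{127528}{25} \approx -5101.1$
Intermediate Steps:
$T = \frac{7}{12}$ ($T = - \frac{7}{-12} = \left(-7\right) \left(- \frac{1}{12}\right) = \frac{7}{12} \approx 0.58333$)
$J{\left(d \right)} = \frac{2 d}{-1 + d}$ ($J{\left(d \right)} = \frac{d + d}{d - 1} = \frac{2 d}{-1 + d}$)
$E{\left(U \right)} = U + 2 U^{2}$ ($E{\left(U \right)} = \left(U^{2} + U^{2}\right) + U = 2 U^{2} + U = U + 2 U^{2}$)
$-5114 + E{\left(J{\left(T \right)} \right)} = -5114 + 2 \cdot \frac{7}{12} \frac{1}{-1 + \frac{7}{12}} \left(1 + 2 \cdot 2 \cdot \frac{7}{12} \frac{1}{-1 + \frac{7}{12}}\right) = -5114 + 2 \cdot \frac{7}{12} \frac{1}{- \frac{5}{12}} \left(1 + 2 \cdot 2 \cdot \frac{7}{12} \frac{1}{- \frac{5}{12}}\right) = -5114 + 2 \cdot \frac{7}{12} \left(- \frac{12}{5}\right) \left(1 + 2 \cdot 2 \cdot \frac{7}{12} \left(- \frac{12}{5}\right)\right) = -5114 - \frac{14 \left(1 + 2 \left(- \frac{14}{5}\right)\right)}{5} = -5114 - \frac{14 \left(1 - \frac{28}{5}\right)}{5} = -5114 - - \frac{322}{25} = -5114 + \frac{322}{25} = - \frac{127528}{25}$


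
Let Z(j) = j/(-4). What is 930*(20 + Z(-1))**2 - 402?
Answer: 3047649/8 ≈ 3.8096e+5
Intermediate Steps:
Z(j) = -j/4 (Z(j) = j*(-1/4) = -j/4)
930*(20 + Z(-1))**2 - 402 = 930*(20 - 1/4*(-1))**2 - 402 = 930*(20 + 1/4)**2 - 402 = 930*(81/4)**2 - 402 = 930*(6561/16) - 402 = 3050865/8 - 402 = 3047649/8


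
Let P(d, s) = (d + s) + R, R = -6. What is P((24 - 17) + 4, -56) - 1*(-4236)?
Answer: 4185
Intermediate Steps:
P(d, s) = -6 + d + s (P(d, s) = (d + s) - 6 = -6 + d + s)
P((24 - 17) + 4, -56) - 1*(-4236) = (-6 + ((24 - 17) + 4) - 56) - 1*(-4236) = (-6 + (7 + 4) - 56) + 4236 = (-6 + 11 - 56) + 4236 = -51 + 4236 = 4185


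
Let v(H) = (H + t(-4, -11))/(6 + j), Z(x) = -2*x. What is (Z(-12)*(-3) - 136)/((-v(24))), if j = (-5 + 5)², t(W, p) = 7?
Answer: 1248/31 ≈ 40.258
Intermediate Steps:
j = 0 (j = 0² = 0)
v(H) = 7/6 + H/6 (v(H) = (H + 7)/(6 + 0) = (7 + H)/6 = (7 + H)*(⅙) = 7/6 + H/6)
(Z(-12)*(-3) - 136)/((-v(24))) = (-2*(-12)*(-3) - 136)/((-(7/6 + (⅙)*24))) = (24*(-3) - 136)/((-(7/6 + 4))) = (-72 - 136)/((-1*31/6)) = -208/(-31/6) = -208*(-6/31) = 1248/31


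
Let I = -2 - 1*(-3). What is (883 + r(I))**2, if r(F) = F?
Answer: 781456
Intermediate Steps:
I = 1 (I = -2 + 3 = 1)
(883 + r(I))**2 = (883 + 1)**2 = 884**2 = 781456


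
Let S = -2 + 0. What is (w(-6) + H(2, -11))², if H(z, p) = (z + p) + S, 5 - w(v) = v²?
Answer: 1764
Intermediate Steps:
S = -2
w(v) = 5 - v²
H(z, p) = -2 + p + z (H(z, p) = (z + p) - 2 = (p + z) - 2 = -2 + p + z)
(w(-6) + H(2, -11))² = ((5 - 1*(-6)²) + (-2 - 11 + 2))² = ((5 - 1*36) - 11)² = ((5 - 36) - 11)² = (-31 - 11)² = (-42)² = 1764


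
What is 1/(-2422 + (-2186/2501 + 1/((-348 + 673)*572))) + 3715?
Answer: 4184876913320885/1126481124699 ≈ 3715.0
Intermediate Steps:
1/(-2422 + (-2186/2501 + 1/((-348 + 673)*572))) + 3715 = 1/(-2422 + (-2186*1/2501 + (1/572)/325)) + 3715 = 1/(-2422 + (-2186/2501 + (1/325)*(1/572))) + 3715 = 1/(-2422 + (-2186/2501 + 1/185900)) + 3715 = 1/(-2422 - 406374899/464935900) + 3715 = 1/(-1126481124699/464935900) + 3715 = -464935900/1126481124699 + 3715 = 4184876913320885/1126481124699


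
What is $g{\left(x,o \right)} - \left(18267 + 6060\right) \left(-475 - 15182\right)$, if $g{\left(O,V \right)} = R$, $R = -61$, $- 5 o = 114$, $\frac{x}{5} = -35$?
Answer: $380887778$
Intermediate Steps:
$x = -175$ ($x = 5 \left(-35\right) = -175$)
$o = - \frac{114}{5}$ ($o = \left(- \frac{1}{5}\right) 114 = - \frac{114}{5} \approx -22.8$)
$g{\left(O,V \right)} = -61$
$g{\left(x,o \right)} - \left(18267 + 6060\right) \left(-475 - 15182\right) = -61 - \left(18267 + 6060\right) \left(-475 - 15182\right) = -61 - 24327 \left(-15657\right) = -61 - -380887839 = -61 + 380887839 = 380887778$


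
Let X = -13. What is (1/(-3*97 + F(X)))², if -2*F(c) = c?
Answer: 4/323761 ≈ 1.2355e-5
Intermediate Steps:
F(c) = -c/2
(1/(-3*97 + F(X)))² = (1/(-3*97 - ½*(-13)))² = (1/(-291 + 13/2))² = (1/(-569/2))² = (-2/569)² = 4/323761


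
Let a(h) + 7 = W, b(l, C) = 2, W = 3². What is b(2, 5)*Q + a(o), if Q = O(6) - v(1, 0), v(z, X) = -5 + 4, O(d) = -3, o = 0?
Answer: -2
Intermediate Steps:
W = 9
v(z, X) = -1
a(h) = 2 (a(h) = -7 + 9 = 2)
Q = -2 (Q = -3 - 1*(-1) = -3 + 1 = -2)
b(2, 5)*Q + a(o) = 2*(-2) + 2 = -4 + 2 = -2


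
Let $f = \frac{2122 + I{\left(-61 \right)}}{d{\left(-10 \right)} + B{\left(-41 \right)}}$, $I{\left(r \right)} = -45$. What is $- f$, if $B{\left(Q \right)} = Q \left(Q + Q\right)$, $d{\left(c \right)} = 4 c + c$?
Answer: $- \frac{2077}{3312} \approx -0.62711$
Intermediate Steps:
$d{\left(c \right)} = 5 c$
$B{\left(Q \right)} = 2 Q^{2}$ ($B{\left(Q \right)} = Q 2 Q = 2 Q^{2}$)
$f = \frac{2077}{3312}$ ($f = \frac{2122 - 45}{5 \left(-10\right) + 2 \left(-41\right)^{2}} = \frac{2077}{-50 + 2 \cdot 1681} = \frac{2077}{-50 + 3362} = \frac{2077}{3312} \approx 0.62711$)
$- f = \left(-1\right) \frac{2077}{3312} = - \frac{2077}{3312}$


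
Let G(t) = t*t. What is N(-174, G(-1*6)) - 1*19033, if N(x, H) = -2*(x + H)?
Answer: -18757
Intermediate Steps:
G(t) = t**2
N(x, H) = -2*H - 2*x (N(x, H) = -2*(H + x) = -2*H - 2*x)
N(-174, G(-1*6)) - 1*19033 = (-2*(-1*6)**2 - 2*(-174)) - 1*19033 = (-2*(-6)**2 + 348) - 19033 = (-2*36 + 348) - 19033 = (-72 + 348) - 19033 = 276 - 19033 = -18757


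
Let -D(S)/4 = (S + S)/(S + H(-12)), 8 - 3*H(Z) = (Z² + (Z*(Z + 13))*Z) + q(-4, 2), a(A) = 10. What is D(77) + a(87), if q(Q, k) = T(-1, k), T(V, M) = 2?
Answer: 786/17 ≈ 46.235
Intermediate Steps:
q(Q, k) = 2
H(Z) = 2 - Z²/3 - Z²*(13 + Z)/3 (H(Z) = 8/3 - ((Z² + (Z*(Z + 13))*Z) + 2)/3 = 8/3 - ((Z² + (Z*(13 + Z))*Z) + 2)/3 = 8/3 - ((Z² + Z²*(13 + Z)) + 2)/3 = 8/3 - (2 + Z² + Z²*(13 + Z))/3 = 8/3 + (-⅔ - Z²/3 - Z²*(13 + Z)/3) = 2 - Z²/3 - Z²*(13 + Z)/3)
D(S) = -8*S/(-94 + S) (D(S) = -4*(S + S)/(S + (2 - 14/3*(-12)² - ⅓*(-12)³)) = -4*2*S/(S + (2 - 14/3*144 - ⅓*(-1728))) = -4*2*S/(S + (2 - 672 + 576)) = -4*2*S/(S - 94) = -4*2*S/(-94 + S) = -8*S/(-94 + S))
D(77) + a(87) = -8*77/(-94 + 77) + 10 = -8*77/(-17) + 10 = -8*77*(-1/17) + 10 = 616/17 + 10 = 786/17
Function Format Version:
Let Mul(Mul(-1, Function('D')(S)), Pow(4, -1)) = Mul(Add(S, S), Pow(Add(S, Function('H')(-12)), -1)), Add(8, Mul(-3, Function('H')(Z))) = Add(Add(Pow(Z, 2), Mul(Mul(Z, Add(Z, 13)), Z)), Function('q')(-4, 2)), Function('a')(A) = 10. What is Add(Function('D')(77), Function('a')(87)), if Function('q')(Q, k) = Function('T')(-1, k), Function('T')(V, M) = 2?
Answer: Rational(786, 17) ≈ 46.235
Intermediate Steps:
Function('q')(Q, k) = 2
Function('H')(Z) = Add(2, Mul(Rational(-1, 3), Pow(Z, 2)), Mul(Rational(-1, 3), Pow(Z, 2), Add(13, Z))) (Function('H')(Z) = Add(Rational(8, 3), Mul(Rational(-1, 3), Add(Add(Pow(Z, 2), Mul(Mul(Z, Add(Z, 13)), Z)), 2))) = Add(Rational(8, 3), Mul(Rational(-1, 3), Add(Add(Pow(Z, 2), Mul(Mul(Z, Add(13, Z)), Z)), 2))) = Add(Rational(8, 3), Mul(Rational(-1, 3), Add(Add(Pow(Z, 2), Mul(Pow(Z, 2), Add(13, Z))), 2))) = Add(Rational(8, 3), Mul(Rational(-1, 3), Add(2, Pow(Z, 2), Mul(Pow(Z, 2), Add(13, Z))))) = Add(Rational(8, 3), Add(Rational(-2, 3), Mul(Rational(-1, 3), Pow(Z, 2)), Mul(Rational(-1, 3), Pow(Z, 2), Add(13, Z)))) = Add(2, Mul(Rational(-1, 3), Pow(Z, 2)), Mul(Rational(-1, 3), Pow(Z, 2), Add(13, Z))))
Function('D')(S) = Mul(-8, S, Pow(Add(-94, S), -1)) (Function('D')(S) = Mul(-4, Mul(Add(S, S), Pow(Add(S, Add(2, Mul(Rational(-14, 3), Pow(-12, 2)), Mul(Rational(-1, 3), Pow(-12, 3)))), -1))) = Mul(-4, Mul(Mul(2, S), Pow(Add(S, Add(2, Mul(Rational(-14, 3), 144), Mul(Rational(-1, 3), -1728))), -1))) = Mul(-4, Mul(Mul(2, S), Pow(Add(S, Add(2, -672, 576)), -1))) = Mul(-4, Mul(Mul(2, S), Pow(Add(S, -94), -1))) = Mul(-4, Mul(Mul(2, S), Pow(Add(-94, S), -1))) = Mul(-4, Mul(2, S, Pow(Add(-94, S), -1))) = Mul(-8, S, Pow(Add(-94, S), -1)))
Add(Function('D')(77), Function('a')(87)) = Add(Mul(-8, 77, Pow(Add(-94, 77), -1)), 10) = Add(Mul(-8, 77, Pow(-17, -1)), 10) = Add(Mul(-8, 77, Rational(-1, 17)), 10) = Add(Rational(616, 17), 10) = Rational(786, 17)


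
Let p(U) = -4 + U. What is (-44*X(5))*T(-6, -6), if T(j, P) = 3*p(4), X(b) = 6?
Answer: 0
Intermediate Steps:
T(j, P) = 0 (T(j, P) = 3*(-4 + 4) = 3*0 = 0)
(-44*X(5))*T(-6, -6) = -44*6*0 = -264*0 = 0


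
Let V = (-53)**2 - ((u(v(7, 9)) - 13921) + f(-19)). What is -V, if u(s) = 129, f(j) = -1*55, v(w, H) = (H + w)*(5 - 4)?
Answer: -16656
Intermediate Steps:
v(w, H) = H + w (v(w, H) = (H + w)*1 = H + w)
f(j) = -55
V = 16656 (V = (-53)**2 - ((129 - 13921) - 55) = 2809 - (-13792 - 55) = 2809 - 1*(-13847) = 2809 + 13847 = 16656)
-V = -1*16656 = -16656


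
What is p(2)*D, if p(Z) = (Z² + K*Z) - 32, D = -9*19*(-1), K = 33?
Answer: 6498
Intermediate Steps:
D = 171 (D = -171*(-1) = 171)
p(Z) = -32 + Z² + 33*Z (p(Z) = (Z² + 33*Z) - 32 = -32 + Z² + 33*Z)
p(2)*D = (-32 + 2² + 33*2)*171 = (-32 + 4 + 66)*171 = 38*171 = 6498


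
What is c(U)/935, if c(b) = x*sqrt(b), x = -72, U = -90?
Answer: -216*I*sqrt(10)/935 ≈ -0.73054*I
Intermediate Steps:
c(b) = -72*sqrt(b)
c(U)/935 = -216*I*sqrt(10)/935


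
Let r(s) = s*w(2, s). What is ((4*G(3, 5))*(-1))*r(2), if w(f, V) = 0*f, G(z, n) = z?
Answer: 0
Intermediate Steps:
w(f, V) = 0
r(s) = 0 (r(s) = s*0 = 0)
((4*G(3, 5))*(-1))*r(2) = ((4*3)*(-1))*0 = (12*(-1))*0 = -12*0 = 0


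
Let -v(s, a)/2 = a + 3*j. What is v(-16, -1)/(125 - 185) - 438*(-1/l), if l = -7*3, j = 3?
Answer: -2162/105 ≈ -20.590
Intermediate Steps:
v(s, a) = -18 - 2*a (v(s, a) = -2*(a + 3*3) = -2*(a + 9) = -2*(9 + a) = -18 - 2*a)
l = -21
v(-16, -1)/(125 - 185) - 438*(-1/l) = (-18 - 2*(-1))/(125 - 185) - 438/((-1*(-21))) = (-18 + 2)/(-60) - 438/21 = -16*(-1/60) - 438*1/21 = 4/15 - 146/7 = -2162/105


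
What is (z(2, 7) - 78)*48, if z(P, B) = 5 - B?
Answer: -3840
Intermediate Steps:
(z(2, 7) - 78)*48 = ((5 - 1*7) - 78)*48 = ((5 - 7) - 78)*48 = (-2 - 78)*48 = -80*48 = -3840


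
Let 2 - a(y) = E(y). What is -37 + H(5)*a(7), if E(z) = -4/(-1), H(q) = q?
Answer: -47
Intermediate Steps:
E(z) = 4 (E(z) = -4*(-1) = 4)
a(y) = -2 (a(y) = 2 - 1*4 = 2 - 4 = -2)
-37 + H(5)*a(7) = -37 + 5*(-2) = -37 - 10 = -47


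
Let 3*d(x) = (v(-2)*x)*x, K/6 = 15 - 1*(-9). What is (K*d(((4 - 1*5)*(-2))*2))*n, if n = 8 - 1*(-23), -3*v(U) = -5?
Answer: 39680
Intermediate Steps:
v(U) = 5/3 (v(U) = -⅓*(-5) = 5/3)
n = 31 (n = 8 + 23 = 31)
K = 144 (K = 6*(15 - 1*(-9)) = 6*(15 + 9) = 6*24 = 144)
d(x) = 5*x²/9 (d(x) = ((5*x/3)*x)/3 = (5*x²/3)/3 = 5*x²/9)
(K*d(((4 - 1*5)*(-2))*2))*n = (144*(5*(((4 - 1*5)*(-2))*2)²/9))*31 = (144*(5*(((4 - 5)*(-2))*2)²/9))*31 = (144*(5*(-1*(-2)*2)²/9))*31 = (144*(5*(2*2)²/9))*31 = (144*((5/9)*4²))*31 = (144*((5/9)*16))*31 = (144*(80/9))*31 = 1280*31 = 39680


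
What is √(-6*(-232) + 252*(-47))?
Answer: 2*I*√2613 ≈ 102.23*I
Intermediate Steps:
√(-6*(-232) + 252*(-47)) = √(1392 - 11844) = √(-10452) = 2*I*√2613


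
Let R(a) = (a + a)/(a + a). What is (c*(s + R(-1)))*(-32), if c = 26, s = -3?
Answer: 1664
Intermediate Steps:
R(a) = 1 (R(a) = (2*a)/((2*a)) = (2*a)*(1/(2*a)) = 1)
(c*(s + R(-1)))*(-32) = (26*(-3 + 1))*(-32) = (26*(-2))*(-32) = -52*(-32) = 1664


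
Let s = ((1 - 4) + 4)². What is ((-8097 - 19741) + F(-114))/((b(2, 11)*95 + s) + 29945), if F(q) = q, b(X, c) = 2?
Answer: -3494/3767 ≈ -0.92753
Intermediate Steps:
s = 1 (s = (-3 + 4)² = 1² = 1)
((-8097 - 19741) + F(-114))/((b(2, 11)*95 + s) + 29945) = ((-8097 - 19741) - 114)/((2*95 + 1) + 29945) = (-27838 - 114)/((190 + 1) + 29945) = -27952/(191 + 29945) = -27952/30136 = -27952*1/30136 = -3494/3767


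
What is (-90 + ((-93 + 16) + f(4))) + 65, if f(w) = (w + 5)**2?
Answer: -21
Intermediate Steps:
f(w) = (5 + w)**2
(-90 + ((-93 + 16) + f(4))) + 65 = (-90 + ((-93 + 16) + (5 + 4)**2)) + 65 = (-90 + (-77 + 9**2)) + 65 = (-90 + (-77 + 81)) + 65 = (-90 + 4) + 65 = -86 + 65 = -21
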